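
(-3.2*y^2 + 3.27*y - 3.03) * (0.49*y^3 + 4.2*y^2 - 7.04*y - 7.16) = -1.568*y^5 - 11.8377*y^4 + 34.7773*y^3 - 12.8348*y^2 - 2.082*y + 21.6948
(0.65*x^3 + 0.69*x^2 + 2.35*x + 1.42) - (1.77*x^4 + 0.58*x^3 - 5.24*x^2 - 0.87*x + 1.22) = -1.77*x^4 + 0.0700000000000001*x^3 + 5.93*x^2 + 3.22*x + 0.2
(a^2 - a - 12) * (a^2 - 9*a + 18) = a^4 - 10*a^3 + 15*a^2 + 90*a - 216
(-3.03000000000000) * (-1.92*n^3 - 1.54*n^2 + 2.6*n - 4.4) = 5.8176*n^3 + 4.6662*n^2 - 7.878*n + 13.332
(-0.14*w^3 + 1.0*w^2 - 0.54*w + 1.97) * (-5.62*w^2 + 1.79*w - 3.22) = 0.7868*w^5 - 5.8706*w^4 + 5.2756*w^3 - 15.258*w^2 + 5.2651*w - 6.3434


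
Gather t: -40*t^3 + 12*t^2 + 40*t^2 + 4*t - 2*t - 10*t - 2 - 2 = -40*t^3 + 52*t^2 - 8*t - 4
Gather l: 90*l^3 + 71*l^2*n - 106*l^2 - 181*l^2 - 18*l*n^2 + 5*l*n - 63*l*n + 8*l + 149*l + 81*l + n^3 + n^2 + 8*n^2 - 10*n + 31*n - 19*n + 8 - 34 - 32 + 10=90*l^3 + l^2*(71*n - 287) + l*(-18*n^2 - 58*n + 238) + n^3 + 9*n^2 + 2*n - 48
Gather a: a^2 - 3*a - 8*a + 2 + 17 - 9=a^2 - 11*a + 10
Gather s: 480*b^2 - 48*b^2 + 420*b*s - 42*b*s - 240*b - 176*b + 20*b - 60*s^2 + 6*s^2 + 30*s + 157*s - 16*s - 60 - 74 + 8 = 432*b^2 - 396*b - 54*s^2 + s*(378*b + 171) - 126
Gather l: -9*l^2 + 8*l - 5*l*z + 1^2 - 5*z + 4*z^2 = -9*l^2 + l*(8 - 5*z) + 4*z^2 - 5*z + 1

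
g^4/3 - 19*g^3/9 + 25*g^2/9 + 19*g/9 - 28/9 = (g/3 + 1/3)*(g - 4)*(g - 7/3)*(g - 1)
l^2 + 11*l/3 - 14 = (l - 7/3)*(l + 6)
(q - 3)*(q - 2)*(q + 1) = q^3 - 4*q^2 + q + 6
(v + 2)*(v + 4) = v^2 + 6*v + 8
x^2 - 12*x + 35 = (x - 7)*(x - 5)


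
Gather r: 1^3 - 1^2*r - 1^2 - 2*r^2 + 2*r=-2*r^2 + r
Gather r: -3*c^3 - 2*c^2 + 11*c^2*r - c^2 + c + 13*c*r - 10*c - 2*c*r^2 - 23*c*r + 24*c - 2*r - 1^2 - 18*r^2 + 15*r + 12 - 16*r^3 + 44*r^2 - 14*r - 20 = -3*c^3 - 3*c^2 + 15*c - 16*r^3 + r^2*(26 - 2*c) + r*(11*c^2 - 10*c - 1) - 9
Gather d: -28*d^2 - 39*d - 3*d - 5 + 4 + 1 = -28*d^2 - 42*d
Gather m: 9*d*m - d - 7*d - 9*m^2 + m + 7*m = -8*d - 9*m^2 + m*(9*d + 8)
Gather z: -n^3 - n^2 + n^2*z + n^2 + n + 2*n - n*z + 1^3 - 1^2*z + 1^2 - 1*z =-n^3 + 3*n + z*(n^2 - n - 2) + 2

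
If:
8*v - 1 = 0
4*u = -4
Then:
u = -1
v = 1/8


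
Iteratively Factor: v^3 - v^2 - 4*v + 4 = (v - 2)*(v^2 + v - 2) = (v - 2)*(v + 2)*(v - 1)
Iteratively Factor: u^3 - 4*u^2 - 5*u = (u - 5)*(u^2 + u) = u*(u - 5)*(u + 1)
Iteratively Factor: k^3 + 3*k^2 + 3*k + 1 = (k + 1)*(k^2 + 2*k + 1) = (k + 1)^2*(k + 1)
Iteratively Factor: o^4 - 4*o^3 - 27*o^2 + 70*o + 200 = (o + 2)*(o^3 - 6*o^2 - 15*o + 100) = (o - 5)*(o + 2)*(o^2 - o - 20) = (o - 5)^2*(o + 2)*(o + 4)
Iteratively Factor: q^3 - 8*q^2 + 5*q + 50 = (q + 2)*(q^2 - 10*q + 25) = (q - 5)*(q + 2)*(q - 5)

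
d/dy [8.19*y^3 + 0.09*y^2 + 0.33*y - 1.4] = 24.57*y^2 + 0.18*y + 0.33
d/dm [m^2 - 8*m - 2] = 2*m - 8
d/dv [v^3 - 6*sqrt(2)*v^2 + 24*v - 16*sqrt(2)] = 3*v^2 - 12*sqrt(2)*v + 24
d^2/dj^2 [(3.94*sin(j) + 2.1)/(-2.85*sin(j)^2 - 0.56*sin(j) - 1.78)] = (32.0026500000001*sin(j)^5 + 61.9407600000001*sin(j)^4 - 173.87622*sin(j)^3 - 148.225532*sin(j)^2 + 110.206336*sin(j) + 27.844264)/(2.85*sin(j)^2 + 0.56*sin(j) + 1.78)^3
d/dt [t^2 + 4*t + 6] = 2*t + 4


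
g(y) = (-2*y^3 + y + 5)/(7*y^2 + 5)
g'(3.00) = -0.36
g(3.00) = -0.68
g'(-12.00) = -0.29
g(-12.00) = 3.40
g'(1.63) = -0.55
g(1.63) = -0.09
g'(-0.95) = 0.21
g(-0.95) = 0.51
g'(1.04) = -0.79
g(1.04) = 0.30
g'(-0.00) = 0.20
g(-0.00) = 1.00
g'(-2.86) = -0.27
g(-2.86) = 0.79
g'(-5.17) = -0.29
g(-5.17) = 1.44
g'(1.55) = -0.57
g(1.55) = -0.04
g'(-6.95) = -0.29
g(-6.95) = 1.95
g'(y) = -14*y*(-2*y^3 + y + 5)/(7*y^2 + 5)^2 + (1 - 6*y^2)/(7*y^2 + 5) = (-14*y^4 - 37*y^2 - 70*y + 5)/(49*y^4 + 70*y^2 + 25)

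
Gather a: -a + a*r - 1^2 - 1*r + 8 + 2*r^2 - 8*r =a*(r - 1) + 2*r^2 - 9*r + 7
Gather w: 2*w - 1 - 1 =2*w - 2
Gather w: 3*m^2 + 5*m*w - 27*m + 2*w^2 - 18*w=3*m^2 - 27*m + 2*w^2 + w*(5*m - 18)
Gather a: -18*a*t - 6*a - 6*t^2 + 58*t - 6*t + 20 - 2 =a*(-18*t - 6) - 6*t^2 + 52*t + 18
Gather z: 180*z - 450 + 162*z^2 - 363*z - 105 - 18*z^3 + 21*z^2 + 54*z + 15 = -18*z^3 + 183*z^2 - 129*z - 540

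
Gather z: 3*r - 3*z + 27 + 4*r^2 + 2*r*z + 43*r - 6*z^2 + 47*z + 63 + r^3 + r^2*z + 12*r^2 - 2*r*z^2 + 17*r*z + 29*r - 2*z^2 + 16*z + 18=r^3 + 16*r^2 + 75*r + z^2*(-2*r - 8) + z*(r^2 + 19*r + 60) + 108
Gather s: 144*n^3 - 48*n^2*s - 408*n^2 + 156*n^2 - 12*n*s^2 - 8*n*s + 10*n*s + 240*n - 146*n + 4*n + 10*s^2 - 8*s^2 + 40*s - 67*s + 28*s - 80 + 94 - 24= 144*n^3 - 252*n^2 + 98*n + s^2*(2 - 12*n) + s*(-48*n^2 + 2*n + 1) - 10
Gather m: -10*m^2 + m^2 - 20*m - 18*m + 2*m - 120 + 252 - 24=-9*m^2 - 36*m + 108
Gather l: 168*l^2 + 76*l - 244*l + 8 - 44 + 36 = 168*l^2 - 168*l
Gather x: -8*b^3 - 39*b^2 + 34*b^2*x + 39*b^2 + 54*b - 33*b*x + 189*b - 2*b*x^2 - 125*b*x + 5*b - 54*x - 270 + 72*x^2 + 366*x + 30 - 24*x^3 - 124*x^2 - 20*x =-8*b^3 + 248*b - 24*x^3 + x^2*(-2*b - 52) + x*(34*b^2 - 158*b + 292) - 240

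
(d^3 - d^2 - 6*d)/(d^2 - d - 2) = d*(-d^2 + d + 6)/(-d^2 + d + 2)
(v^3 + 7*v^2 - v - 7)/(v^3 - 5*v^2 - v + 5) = (v + 7)/(v - 5)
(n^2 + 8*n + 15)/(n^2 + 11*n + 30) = (n + 3)/(n + 6)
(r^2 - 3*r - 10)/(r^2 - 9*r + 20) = (r + 2)/(r - 4)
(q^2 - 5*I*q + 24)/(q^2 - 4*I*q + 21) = (q - 8*I)/(q - 7*I)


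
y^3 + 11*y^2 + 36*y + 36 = (y + 2)*(y + 3)*(y + 6)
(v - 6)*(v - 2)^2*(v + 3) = v^4 - 7*v^3 - 2*v^2 + 60*v - 72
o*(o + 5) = o^2 + 5*o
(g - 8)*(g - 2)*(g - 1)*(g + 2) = g^4 - 9*g^3 + 4*g^2 + 36*g - 32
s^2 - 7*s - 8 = (s - 8)*(s + 1)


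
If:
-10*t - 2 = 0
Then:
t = -1/5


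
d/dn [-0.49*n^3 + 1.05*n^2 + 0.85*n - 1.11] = -1.47*n^2 + 2.1*n + 0.85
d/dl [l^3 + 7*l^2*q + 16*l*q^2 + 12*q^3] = 3*l^2 + 14*l*q + 16*q^2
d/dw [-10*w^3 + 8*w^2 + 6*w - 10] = -30*w^2 + 16*w + 6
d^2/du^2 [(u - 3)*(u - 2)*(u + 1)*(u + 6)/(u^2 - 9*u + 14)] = 2*(u^3 - 21*u^2 + 147*u + 73)/(u^3 - 21*u^2 + 147*u - 343)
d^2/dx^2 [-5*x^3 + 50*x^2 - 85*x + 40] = 100 - 30*x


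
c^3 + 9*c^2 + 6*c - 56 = (c - 2)*(c + 4)*(c + 7)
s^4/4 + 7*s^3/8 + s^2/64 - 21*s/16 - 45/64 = (s/4 + 1/4)*(s - 5/4)*(s + 3/4)*(s + 3)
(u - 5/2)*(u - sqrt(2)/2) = u^2 - 5*u/2 - sqrt(2)*u/2 + 5*sqrt(2)/4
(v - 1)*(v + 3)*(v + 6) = v^3 + 8*v^2 + 9*v - 18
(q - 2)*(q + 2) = q^2 - 4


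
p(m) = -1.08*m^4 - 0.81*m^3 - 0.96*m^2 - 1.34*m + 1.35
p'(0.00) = -1.34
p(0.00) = 1.35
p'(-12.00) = 7136.74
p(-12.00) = -21116.01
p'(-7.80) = 1915.86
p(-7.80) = -3659.84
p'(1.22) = -15.14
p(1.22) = -5.58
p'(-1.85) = 21.25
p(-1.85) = -6.98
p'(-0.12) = -1.14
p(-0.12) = 1.50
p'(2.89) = -131.46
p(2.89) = -105.43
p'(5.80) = -937.11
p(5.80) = -1418.94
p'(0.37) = -2.60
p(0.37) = 0.66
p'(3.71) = -262.51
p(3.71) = -262.80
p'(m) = -4.32*m^3 - 2.43*m^2 - 1.92*m - 1.34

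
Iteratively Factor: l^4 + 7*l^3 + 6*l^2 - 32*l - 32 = (l + 4)*(l^3 + 3*l^2 - 6*l - 8) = (l - 2)*(l + 4)*(l^2 + 5*l + 4) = (l - 2)*(l + 1)*(l + 4)*(l + 4)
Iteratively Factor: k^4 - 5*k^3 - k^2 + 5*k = (k - 1)*(k^3 - 4*k^2 - 5*k) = (k - 5)*(k - 1)*(k^2 + k) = (k - 5)*(k - 1)*(k + 1)*(k)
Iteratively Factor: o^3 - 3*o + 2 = (o - 1)*(o^2 + o - 2) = (o - 1)*(o + 2)*(o - 1)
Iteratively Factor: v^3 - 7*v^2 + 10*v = (v - 2)*(v^2 - 5*v) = v*(v - 2)*(v - 5)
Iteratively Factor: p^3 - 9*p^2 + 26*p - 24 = (p - 3)*(p^2 - 6*p + 8) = (p - 3)*(p - 2)*(p - 4)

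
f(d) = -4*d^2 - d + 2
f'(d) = -8*d - 1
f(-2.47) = -19.93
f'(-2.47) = 18.76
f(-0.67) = 0.87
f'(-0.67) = 4.36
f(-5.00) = -93.00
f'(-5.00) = 39.00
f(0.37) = 1.08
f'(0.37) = -3.96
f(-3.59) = -45.96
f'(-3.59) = 27.72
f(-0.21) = 2.03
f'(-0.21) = 0.68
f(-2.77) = -25.92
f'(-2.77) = 21.16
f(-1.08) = -1.59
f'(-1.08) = 7.64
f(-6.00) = -136.00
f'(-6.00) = 47.00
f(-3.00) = -31.00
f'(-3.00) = 23.00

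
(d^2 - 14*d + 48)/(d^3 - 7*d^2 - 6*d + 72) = (d - 8)/(d^2 - d - 12)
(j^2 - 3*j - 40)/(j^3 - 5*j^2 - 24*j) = (j + 5)/(j*(j + 3))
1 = 1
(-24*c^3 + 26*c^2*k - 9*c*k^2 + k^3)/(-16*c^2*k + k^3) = (6*c^2 - 5*c*k + k^2)/(k*(4*c + k))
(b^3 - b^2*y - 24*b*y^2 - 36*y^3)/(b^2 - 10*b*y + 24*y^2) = (-b^2 - 5*b*y - 6*y^2)/(-b + 4*y)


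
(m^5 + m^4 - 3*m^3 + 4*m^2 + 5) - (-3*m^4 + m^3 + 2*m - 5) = m^5 + 4*m^4 - 4*m^3 + 4*m^2 - 2*m + 10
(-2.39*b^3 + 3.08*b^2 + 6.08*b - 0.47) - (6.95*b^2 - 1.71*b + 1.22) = -2.39*b^3 - 3.87*b^2 + 7.79*b - 1.69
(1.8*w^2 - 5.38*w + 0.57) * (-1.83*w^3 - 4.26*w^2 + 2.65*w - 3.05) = -3.294*w^5 + 2.1774*w^4 + 26.6457*w^3 - 22.1752*w^2 + 17.9195*w - 1.7385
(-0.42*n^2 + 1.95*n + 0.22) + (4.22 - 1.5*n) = -0.42*n^2 + 0.45*n + 4.44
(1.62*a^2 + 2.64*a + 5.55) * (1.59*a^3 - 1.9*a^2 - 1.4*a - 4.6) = 2.5758*a^5 + 1.1196*a^4 + 1.5405*a^3 - 21.693*a^2 - 19.914*a - 25.53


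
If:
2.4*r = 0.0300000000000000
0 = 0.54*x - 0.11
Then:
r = 0.01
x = 0.20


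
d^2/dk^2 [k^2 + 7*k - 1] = 2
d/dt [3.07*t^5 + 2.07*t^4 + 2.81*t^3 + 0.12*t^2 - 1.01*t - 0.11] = 15.35*t^4 + 8.28*t^3 + 8.43*t^2 + 0.24*t - 1.01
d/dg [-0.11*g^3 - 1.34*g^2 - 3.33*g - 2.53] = -0.33*g^2 - 2.68*g - 3.33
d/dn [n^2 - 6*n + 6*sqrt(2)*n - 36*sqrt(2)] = 2*n - 6 + 6*sqrt(2)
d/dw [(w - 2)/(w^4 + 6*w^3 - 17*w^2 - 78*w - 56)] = (w^4 + 6*w^3 - 17*w^2 - 78*w - 2*(w - 2)*(2*w^3 + 9*w^2 - 17*w - 39) - 56)/(-w^4 - 6*w^3 + 17*w^2 + 78*w + 56)^2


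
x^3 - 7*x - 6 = (x - 3)*(x + 1)*(x + 2)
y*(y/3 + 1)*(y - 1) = y^3/3 + 2*y^2/3 - y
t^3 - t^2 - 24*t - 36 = (t - 6)*(t + 2)*(t + 3)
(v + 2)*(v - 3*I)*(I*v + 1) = I*v^3 + 4*v^2 + 2*I*v^2 + 8*v - 3*I*v - 6*I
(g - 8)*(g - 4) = g^2 - 12*g + 32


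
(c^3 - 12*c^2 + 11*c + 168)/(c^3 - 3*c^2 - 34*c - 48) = (c - 7)/(c + 2)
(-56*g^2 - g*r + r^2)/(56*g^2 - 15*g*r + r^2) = (7*g + r)/(-7*g + r)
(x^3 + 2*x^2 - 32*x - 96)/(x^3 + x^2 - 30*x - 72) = (x + 4)/(x + 3)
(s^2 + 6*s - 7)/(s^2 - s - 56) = (s - 1)/(s - 8)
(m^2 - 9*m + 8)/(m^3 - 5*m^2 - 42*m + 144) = (m - 1)/(m^2 + 3*m - 18)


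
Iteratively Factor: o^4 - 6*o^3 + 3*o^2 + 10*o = (o - 2)*(o^3 - 4*o^2 - 5*o) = (o - 5)*(o - 2)*(o^2 + o) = o*(o - 5)*(o - 2)*(o + 1)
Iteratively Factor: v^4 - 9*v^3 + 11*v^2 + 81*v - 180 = (v - 5)*(v^3 - 4*v^2 - 9*v + 36) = (v - 5)*(v - 4)*(v^2 - 9) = (v - 5)*(v - 4)*(v + 3)*(v - 3)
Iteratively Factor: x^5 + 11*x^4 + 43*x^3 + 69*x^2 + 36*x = (x + 3)*(x^4 + 8*x^3 + 19*x^2 + 12*x) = x*(x + 3)*(x^3 + 8*x^2 + 19*x + 12) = x*(x + 3)^2*(x^2 + 5*x + 4) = x*(x + 1)*(x + 3)^2*(x + 4)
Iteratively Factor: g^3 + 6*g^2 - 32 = (g + 4)*(g^2 + 2*g - 8) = (g - 2)*(g + 4)*(g + 4)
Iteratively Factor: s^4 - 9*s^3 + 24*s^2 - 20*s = (s - 2)*(s^3 - 7*s^2 + 10*s) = s*(s - 2)*(s^2 - 7*s + 10) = s*(s - 2)^2*(s - 5)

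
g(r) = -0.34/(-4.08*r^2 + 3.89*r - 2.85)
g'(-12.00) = 0.00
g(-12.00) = 0.00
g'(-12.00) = 0.00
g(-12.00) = 0.00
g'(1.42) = -0.08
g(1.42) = 0.06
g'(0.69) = -0.13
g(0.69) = 0.16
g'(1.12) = -0.14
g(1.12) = 0.09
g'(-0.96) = 0.04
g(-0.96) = 0.03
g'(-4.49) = 0.00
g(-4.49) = 0.00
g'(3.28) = -0.01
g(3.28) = 0.01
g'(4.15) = -0.00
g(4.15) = 0.01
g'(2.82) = -0.01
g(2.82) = 0.01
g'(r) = -0.34*(8.16*r - 3.89)/(-4.08*r^2 + 3.89*r - 2.85)^2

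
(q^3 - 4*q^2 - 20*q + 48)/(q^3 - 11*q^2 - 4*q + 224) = (q^2 - 8*q + 12)/(q^2 - 15*q + 56)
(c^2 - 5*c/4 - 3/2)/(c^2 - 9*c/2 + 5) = (4*c + 3)/(2*(2*c - 5))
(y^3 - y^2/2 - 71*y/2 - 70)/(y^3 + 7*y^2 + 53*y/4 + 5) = 2*(y - 7)/(2*y + 1)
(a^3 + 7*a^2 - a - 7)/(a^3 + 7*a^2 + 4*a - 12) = (a^2 + 8*a + 7)/(a^2 + 8*a + 12)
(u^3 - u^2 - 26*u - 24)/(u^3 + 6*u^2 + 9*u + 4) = (u - 6)/(u + 1)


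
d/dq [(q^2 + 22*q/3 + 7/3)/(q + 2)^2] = 10*(3 - q)/(3*(q^3 + 6*q^2 + 12*q + 8))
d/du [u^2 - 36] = 2*u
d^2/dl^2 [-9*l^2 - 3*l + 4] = -18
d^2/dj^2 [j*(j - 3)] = 2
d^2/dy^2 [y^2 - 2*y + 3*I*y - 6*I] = 2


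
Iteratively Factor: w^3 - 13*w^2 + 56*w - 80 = (w - 4)*(w^2 - 9*w + 20) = (w - 4)^2*(w - 5)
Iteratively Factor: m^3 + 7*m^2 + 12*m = (m + 3)*(m^2 + 4*m) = m*(m + 3)*(m + 4)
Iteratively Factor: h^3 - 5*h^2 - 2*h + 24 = (h - 4)*(h^2 - h - 6) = (h - 4)*(h - 3)*(h + 2)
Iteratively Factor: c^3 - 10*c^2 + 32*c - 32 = (c - 2)*(c^2 - 8*c + 16) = (c - 4)*(c - 2)*(c - 4)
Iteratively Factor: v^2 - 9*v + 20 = (v - 5)*(v - 4)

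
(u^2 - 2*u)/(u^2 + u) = (u - 2)/(u + 1)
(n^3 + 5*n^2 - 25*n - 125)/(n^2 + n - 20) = (n^2 - 25)/(n - 4)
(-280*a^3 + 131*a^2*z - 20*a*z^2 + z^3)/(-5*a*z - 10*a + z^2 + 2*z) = (56*a^2 - 15*a*z + z^2)/(z + 2)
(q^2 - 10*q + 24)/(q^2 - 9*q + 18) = (q - 4)/(q - 3)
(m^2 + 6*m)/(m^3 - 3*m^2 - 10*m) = (m + 6)/(m^2 - 3*m - 10)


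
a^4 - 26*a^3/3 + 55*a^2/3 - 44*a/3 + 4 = (a - 6)*(a - 1)^2*(a - 2/3)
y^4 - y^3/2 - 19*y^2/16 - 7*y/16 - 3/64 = (y - 3/2)*(y + 1/4)^2*(y + 1/2)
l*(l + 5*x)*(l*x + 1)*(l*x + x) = l^4*x^2 + 5*l^3*x^3 + l^3*x^2 + l^3*x + 5*l^2*x^3 + 5*l^2*x^2 + l^2*x + 5*l*x^2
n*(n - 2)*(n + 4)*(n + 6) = n^4 + 8*n^3 + 4*n^2 - 48*n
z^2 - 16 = (z - 4)*(z + 4)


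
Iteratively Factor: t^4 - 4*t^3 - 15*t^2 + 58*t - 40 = (t - 5)*(t^3 + t^2 - 10*t + 8) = (t - 5)*(t - 2)*(t^2 + 3*t - 4) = (t - 5)*(t - 2)*(t - 1)*(t + 4)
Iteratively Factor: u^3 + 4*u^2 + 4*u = (u + 2)*(u^2 + 2*u) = (u + 2)^2*(u)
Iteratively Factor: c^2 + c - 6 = (c + 3)*(c - 2)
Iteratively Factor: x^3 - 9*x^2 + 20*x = (x - 5)*(x^2 - 4*x) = (x - 5)*(x - 4)*(x)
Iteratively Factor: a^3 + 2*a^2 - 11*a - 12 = (a - 3)*(a^2 + 5*a + 4) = (a - 3)*(a + 1)*(a + 4)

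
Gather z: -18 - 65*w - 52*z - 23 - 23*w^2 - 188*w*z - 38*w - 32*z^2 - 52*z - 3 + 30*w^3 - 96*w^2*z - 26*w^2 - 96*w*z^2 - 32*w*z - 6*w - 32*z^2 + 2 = 30*w^3 - 49*w^2 - 109*w + z^2*(-96*w - 64) + z*(-96*w^2 - 220*w - 104) - 42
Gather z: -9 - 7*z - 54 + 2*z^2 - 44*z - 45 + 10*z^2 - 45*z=12*z^2 - 96*z - 108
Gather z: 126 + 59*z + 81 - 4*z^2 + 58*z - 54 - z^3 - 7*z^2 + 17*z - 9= -z^3 - 11*z^2 + 134*z + 144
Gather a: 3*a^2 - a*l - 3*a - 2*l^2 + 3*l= 3*a^2 + a*(-l - 3) - 2*l^2 + 3*l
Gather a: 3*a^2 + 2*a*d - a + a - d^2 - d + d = 3*a^2 + 2*a*d - d^2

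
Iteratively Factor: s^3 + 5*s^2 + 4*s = (s)*(s^2 + 5*s + 4) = s*(s + 1)*(s + 4)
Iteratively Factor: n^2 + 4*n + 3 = (n + 1)*(n + 3)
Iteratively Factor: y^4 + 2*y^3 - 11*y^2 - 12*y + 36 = (y - 2)*(y^3 + 4*y^2 - 3*y - 18) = (y - 2)^2*(y^2 + 6*y + 9) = (y - 2)^2*(y + 3)*(y + 3)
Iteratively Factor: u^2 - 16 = (u - 4)*(u + 4)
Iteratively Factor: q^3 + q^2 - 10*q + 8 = (q - 2)*(q^2 + 3*q - 4) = (q - 2)*(q - 1)*(q + 4)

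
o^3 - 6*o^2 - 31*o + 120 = (o - 8)*(o - 3)*(o + 5)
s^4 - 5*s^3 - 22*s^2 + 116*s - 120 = (s - 6)*(s - 2)^2*(s + 5)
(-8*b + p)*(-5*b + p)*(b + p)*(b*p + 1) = 40*b^4*p + 27*b^3*p^2 + 40*b^3 - 12*b^2*p^3 + 27*b^2*p + b*p^4 - 12*b*p^2 + p^3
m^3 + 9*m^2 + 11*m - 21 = (m - 1)*(m + 3)*(m + 7)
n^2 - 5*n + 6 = (n - 3)*(n - 2)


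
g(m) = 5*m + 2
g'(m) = 5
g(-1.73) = -6.65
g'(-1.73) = 5.00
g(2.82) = 16.10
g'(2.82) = 5.00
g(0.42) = 4.10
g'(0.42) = 5.00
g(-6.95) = -32.75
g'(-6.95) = 5.00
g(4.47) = 24.35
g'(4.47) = 5.00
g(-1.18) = -3.90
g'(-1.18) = 5.00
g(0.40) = 4.00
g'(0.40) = 5.00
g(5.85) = 31.25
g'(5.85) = 5.00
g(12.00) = 62.00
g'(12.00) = 5.00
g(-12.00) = -58.00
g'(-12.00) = 5.00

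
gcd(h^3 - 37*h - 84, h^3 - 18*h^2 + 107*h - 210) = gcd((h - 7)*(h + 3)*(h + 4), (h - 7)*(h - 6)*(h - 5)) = h - 7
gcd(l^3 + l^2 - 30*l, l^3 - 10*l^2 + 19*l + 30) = l - 5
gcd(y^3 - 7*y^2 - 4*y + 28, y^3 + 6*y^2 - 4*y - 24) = y^2 - 4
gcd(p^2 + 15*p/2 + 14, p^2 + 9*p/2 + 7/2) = p + 7/2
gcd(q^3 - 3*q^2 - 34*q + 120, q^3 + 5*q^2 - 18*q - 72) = q^2 + 2*q - 24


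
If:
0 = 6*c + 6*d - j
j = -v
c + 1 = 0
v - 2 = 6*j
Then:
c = -1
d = 20/21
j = -2/7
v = 2/7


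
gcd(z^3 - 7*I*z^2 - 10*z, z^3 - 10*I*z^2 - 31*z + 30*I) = z^2 - 7*I*z - 10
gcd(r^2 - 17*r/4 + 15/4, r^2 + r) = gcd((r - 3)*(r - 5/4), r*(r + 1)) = 1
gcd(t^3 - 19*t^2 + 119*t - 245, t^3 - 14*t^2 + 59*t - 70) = t^2 - 12*t + 35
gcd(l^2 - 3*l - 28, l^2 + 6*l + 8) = l + 4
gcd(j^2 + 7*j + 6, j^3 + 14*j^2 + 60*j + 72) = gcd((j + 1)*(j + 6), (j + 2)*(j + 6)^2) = j + 6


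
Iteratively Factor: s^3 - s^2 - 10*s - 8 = (s + 2)*(s^2 - 3*s - 4) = (s + 1)*(s + 2)*(s - 4)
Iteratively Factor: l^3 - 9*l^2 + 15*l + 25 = (l - 5)*(l^2 - 4*l - 5) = (l - 5)*(l + 1)*(l - 5)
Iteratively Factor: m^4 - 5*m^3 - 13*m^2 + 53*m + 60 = (m + 3)*(m^3 - 8*m^2 + 11*m + 20) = (m - 5)*(m + 3)*(m^2 - 3*m - 4) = (m - 5)*(m - 4)*(m + 3)*(m + 1)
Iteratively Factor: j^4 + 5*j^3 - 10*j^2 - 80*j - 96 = (j - 4)*(j^3 + 9*j^2 + 26*j + 24) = (j - 4)*(j + 2)*(j^2 + 7*j + 12) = (j - 4)*(j + 2)*(j + 4)*(j + 3)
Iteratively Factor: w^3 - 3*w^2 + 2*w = (w - 1)*(w^2 - 2*w) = w*(w - 1)*(w - 2)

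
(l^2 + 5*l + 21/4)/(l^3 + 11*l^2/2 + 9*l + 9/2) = (l + 7/2)/(l^2 + 4*l + 3)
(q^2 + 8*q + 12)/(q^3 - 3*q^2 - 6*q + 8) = (q + 6)/(q^2 - 5*q + 4)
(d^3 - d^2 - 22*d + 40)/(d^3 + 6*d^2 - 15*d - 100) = (d - 2)/(d + 5)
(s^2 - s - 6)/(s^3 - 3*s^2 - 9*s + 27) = (s + 2)/(s^2 - 9)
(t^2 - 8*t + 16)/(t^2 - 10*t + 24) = (t - 4)/(t - 6)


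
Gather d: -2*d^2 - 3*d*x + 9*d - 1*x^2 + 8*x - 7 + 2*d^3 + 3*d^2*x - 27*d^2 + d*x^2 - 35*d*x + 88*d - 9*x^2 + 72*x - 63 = 2*d^3 + d^2*(3*x - 29) + d*(x^2 - 38*x + 97) - 10*x^2 + 80*x - 70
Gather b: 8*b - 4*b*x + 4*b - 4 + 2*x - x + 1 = b*(12 - 4*x) + x - 3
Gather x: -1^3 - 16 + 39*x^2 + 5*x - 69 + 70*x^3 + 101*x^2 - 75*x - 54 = 70*x^3 + 140*x^2 - 70*x - 140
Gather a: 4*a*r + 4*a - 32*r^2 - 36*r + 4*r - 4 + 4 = a*(4*r + 4) - 32*r^2 - 32*r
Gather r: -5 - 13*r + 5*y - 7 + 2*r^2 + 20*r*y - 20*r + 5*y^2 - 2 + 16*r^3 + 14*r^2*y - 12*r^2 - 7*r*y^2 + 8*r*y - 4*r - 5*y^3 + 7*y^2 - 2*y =16*r^3 + r^2*(14*y - 10) + r*(-7*y^2 + 28*y - 37) - 5*y^3 + 12*y^2 + 3*y - 14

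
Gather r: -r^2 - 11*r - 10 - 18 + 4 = -r^2 - 11*r - 24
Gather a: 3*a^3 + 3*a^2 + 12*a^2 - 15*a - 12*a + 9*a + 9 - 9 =3*a^3 + 15*a^2 - 18*a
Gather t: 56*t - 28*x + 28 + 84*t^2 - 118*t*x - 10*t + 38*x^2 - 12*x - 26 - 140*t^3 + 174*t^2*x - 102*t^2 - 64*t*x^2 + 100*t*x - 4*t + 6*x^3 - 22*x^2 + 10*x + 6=-140*t^3 + t^2*(174*x - 18) + t*(-64*x^2 - 18*x + 42) + 6*x^3 + 16*x^2 - 30*x + 8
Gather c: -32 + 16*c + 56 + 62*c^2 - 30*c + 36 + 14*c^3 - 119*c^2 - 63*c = 14*c^3 - 57*c^2 - 77*c + 60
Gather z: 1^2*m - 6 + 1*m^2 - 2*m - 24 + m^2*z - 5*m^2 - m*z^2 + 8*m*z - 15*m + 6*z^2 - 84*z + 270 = -4*m^2 - 16*m + z^2*(6 - m) + z*(m^2 + 8*m - 84) + 240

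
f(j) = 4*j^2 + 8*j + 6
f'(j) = 8*j + 8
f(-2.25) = 8.25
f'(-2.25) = -10.00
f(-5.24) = 73.91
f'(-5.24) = -33.92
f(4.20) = 110.16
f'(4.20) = 41.60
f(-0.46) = 3.17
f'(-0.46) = 4.32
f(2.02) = 38.48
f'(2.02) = 24.16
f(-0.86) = 2.08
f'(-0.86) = 1.12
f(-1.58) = 3.35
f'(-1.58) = -4.64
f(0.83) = 15.40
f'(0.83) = 14.64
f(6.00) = 198.00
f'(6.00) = 56.00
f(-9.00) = 258.00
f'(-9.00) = -64.00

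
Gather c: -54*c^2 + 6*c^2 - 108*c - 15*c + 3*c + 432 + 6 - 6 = -48*c^2 - 120*c + 432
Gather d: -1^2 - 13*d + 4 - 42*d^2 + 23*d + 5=-42*d^2 + 10*d + 8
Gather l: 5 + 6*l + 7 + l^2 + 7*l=l^2 + 13*l + 12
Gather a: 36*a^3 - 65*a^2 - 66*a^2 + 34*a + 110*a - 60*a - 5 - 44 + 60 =36*a^3 - 131*a^2 + 84*a + 11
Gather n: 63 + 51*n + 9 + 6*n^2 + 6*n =6*n^2 + 57*n + 72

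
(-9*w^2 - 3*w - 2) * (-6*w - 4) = 54*w^3 + 54*w^2 + 24*w + 8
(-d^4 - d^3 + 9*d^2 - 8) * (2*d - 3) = -2*d^5 + d^4 + 21*d^3 - 27*d^2 - 16*d + 24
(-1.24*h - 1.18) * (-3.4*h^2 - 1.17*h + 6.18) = 4.216*h^3 + 5.4628*h^2 - 6.2826*h - 7.2924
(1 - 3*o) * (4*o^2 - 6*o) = -12*o^3 + 22*o^2 - 6*o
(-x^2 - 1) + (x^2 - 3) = -4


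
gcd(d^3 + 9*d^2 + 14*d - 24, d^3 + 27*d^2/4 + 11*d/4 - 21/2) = d^2 + 5*d - 6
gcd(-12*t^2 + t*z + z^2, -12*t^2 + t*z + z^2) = -12*t^2 + t*z + z^2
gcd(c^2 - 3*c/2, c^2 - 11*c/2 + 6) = c - 3/2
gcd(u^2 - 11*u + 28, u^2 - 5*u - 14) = u - 7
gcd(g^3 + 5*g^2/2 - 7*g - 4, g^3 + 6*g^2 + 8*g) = g + 4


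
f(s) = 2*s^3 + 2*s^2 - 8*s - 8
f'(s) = 6*s^2 + 4*s - 8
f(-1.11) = 0.61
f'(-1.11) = -5.05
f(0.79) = -12.09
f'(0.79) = -1.10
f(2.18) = 4.79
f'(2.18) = 29.23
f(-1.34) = 1.50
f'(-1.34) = -2.59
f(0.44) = -10.96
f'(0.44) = -5.08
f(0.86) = -12.13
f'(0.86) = -0.12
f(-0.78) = -1.49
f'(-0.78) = -7.47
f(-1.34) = 1.50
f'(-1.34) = -2.59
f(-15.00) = -6188.00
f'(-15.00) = 1282.00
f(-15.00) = -6188.00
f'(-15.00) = 1282.00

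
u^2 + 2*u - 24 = (u - 4)*(u + 6)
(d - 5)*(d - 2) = d^2 - 7*d + 10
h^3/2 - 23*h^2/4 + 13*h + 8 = (h/2 + 1/4)*(h - 8)*(h - 4)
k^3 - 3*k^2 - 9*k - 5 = (k - 5)*(k + 1)^2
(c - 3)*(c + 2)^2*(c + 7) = c^4 + 8*c^3 - c^2 - 68*c - 84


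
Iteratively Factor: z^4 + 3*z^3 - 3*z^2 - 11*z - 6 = (z + 3)*(z^3 - 3*z - 2) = (z - 2)*(z + 3)*(z^2 + 2*z + 1) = (z - 2)*(z + 1)*(z + 3)*(z + 1)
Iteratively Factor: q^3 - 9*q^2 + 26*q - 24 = (q - 3)*(q^2 - 6*q + 8) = (q - 3)*(q - 2)*(q - 4)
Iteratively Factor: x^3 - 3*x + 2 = (x - 1)*(x^2 + x - 2) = (x - 1)^2*(x + 2)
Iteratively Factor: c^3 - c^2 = (c)*(c^2 - c) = c^2*(c - 1)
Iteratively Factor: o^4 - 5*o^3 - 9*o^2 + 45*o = (o + 3)*(o^3 - 8*o^2 + 15*o) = (o - 5)*(o + 3)*(o^2 - 3*o) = o*(o - 5)*(o + 3)*(o - 3)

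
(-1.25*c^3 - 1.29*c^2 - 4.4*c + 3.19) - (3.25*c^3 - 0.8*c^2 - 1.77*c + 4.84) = -4.5*c^3 - 0.49*c^2 - 2.63*c - 1.65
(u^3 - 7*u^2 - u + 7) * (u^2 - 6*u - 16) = u^5 - 13*u^4 + 25*u^3 + 125*u^2 - 26*u - 112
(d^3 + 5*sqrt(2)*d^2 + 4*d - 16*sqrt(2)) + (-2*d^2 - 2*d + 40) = d^3 - 2*d^2 + 5*sqrt(2)*d^2 + 2*d - 16*sqrt(2) + 40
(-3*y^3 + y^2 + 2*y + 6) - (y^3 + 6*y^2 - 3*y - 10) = -4*y^3 - 5*y^2 + 5*y + 16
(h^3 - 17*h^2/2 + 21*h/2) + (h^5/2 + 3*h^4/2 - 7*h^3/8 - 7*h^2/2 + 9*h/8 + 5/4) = h^5/2 + 3*h^4/2 + h^3/8 - 12*h^2 + 93*h/8 + 5/4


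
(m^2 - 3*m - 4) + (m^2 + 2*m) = 2*m^2 - m - 4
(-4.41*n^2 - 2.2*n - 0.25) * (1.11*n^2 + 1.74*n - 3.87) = -4.8951*n^4 - 10.1154*n^3 + 12.9612*n^2 + 8.079*n + 0.9675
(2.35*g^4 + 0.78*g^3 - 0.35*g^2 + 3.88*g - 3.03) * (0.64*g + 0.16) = 1.504*g^5 + 0.8752*g^4 - 0.0992*g^3 + 2.4272*g^2 - 1.3184*g - 0.4848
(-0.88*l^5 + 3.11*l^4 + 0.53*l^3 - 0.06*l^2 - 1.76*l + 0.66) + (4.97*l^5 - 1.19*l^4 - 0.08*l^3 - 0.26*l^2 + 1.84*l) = 4.09*l^5 + 1.92*l^4 + 0.45*l^3 - 0.32*l^2 + 0.0800000000000001*l + 0.66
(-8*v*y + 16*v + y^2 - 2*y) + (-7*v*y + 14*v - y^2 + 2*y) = -15*v*y + 30*v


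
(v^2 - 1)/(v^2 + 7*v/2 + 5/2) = 2*(v - 1)/(2*v + 5)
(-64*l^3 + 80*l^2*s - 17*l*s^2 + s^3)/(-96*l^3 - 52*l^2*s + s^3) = (8*l^2 - 9*l*s + s^2)/(12*l^2 + 8*l*s + s^2)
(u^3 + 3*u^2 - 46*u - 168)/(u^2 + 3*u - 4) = (u^2 - u - 42)/(u - 1)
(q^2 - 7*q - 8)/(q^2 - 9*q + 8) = (q + 1)/(q - 1)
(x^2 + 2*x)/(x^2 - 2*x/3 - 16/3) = 3*x/(3*x - 8)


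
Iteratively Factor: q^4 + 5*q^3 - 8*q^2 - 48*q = (q - 3)*(q^3 + 8*q^2 + 16*q) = (q - 3)*(q + 4)*(q^2 + 4*q) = (q - 3)*(q + 4)^2*(q)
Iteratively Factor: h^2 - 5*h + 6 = (h - 2)*(h - 3)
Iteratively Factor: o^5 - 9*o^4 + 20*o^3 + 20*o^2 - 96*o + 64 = (o - 1)*(o^4 - 8*o^3 + 12*o^2 + 32*o - 64) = (o - 1)*(o + 2)*(o^3 - 10*o^2 + 32*o - 32) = (o - 4)*(o - 1)*(o + 2)*(o^2 - 6*o + 8) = (o - 4)*(o - 2)*(o - 1)*(o + 2)*(o - 4)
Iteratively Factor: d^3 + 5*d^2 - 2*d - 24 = (d + 4)*(d^2 + d - 6) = (d - 2)*(d + 4)*(d + 3)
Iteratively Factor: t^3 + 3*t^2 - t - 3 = (t - 1)*(t^2 + 4*t + 3) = (t - 1)*(t + 1)*(t + 3)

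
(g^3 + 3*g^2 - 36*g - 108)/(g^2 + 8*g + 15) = (g^2 - 36)/(g + 5)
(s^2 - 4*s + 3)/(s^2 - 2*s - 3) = (s - 1)/(s + 1)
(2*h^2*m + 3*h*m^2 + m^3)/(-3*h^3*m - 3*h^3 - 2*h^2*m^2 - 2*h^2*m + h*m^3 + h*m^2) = m*(-2*h - m)/(h*(3*h*m + 3*h - m^2 - m))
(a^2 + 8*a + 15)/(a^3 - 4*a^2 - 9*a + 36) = (a + 5)/(a^2 - 7*a + 12)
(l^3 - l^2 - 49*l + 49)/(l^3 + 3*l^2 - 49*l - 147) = (l - 1)/(l + 3)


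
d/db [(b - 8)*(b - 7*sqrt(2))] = 2*b - 7*sqrt(2) - 8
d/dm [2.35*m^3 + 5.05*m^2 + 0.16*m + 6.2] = 7.05*m^2 + 10.1*m + 0.16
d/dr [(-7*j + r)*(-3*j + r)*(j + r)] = 11*j^2 - 18*j*r + 3*r^2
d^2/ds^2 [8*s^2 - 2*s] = 16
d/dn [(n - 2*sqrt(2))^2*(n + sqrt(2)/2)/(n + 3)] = (4*n^3 - 7*sqrt(2)*n^2 + 18*n^2 - 42*sqrt(2)*n - 8*sqrt(2) + 24)/(2*(n^2 + 6*n + 9))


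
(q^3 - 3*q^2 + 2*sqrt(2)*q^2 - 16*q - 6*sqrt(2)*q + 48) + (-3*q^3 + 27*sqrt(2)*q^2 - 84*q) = -2*q^3 - 3*q^2 + 29*sqrt(2)*q^2 - 100*q - 6*sqrt(2)*q + 48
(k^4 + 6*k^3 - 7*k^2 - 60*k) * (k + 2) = k^5 + 8*k^4 + 5*k^3 - 74*k^2 - 120*k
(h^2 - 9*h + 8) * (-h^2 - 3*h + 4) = -h^4 + 6*h^3 + 23*h^2 - 60*h + 32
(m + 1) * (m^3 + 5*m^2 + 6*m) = m^4 + 6*m^3 + 11*m^2 + 6*m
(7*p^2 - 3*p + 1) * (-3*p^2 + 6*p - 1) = -21*p^4 + 51*p^3 - 28*p^2 + 9*p - 1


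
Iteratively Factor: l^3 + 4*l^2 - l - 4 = (l + 1)*(l^2 + 3*l - 4) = (l + 1)*(l + 4)*(l - 1)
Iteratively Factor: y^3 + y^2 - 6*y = (y + 3)*(y^2 - 2*y) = y*(y + 3)*(y - 2)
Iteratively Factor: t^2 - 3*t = (t)*(t - 3)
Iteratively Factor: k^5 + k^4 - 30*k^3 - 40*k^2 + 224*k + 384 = (k - 4)*(k^4 + 5*k^3 - 10*k^2 - 80*k - 96) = (k - 4)*(k + 4)*(k^3 + k^2 - 14*k - 24) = (k - 4)*(k + 3)*(k + 4)*(k^2 - 2*k - 8) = (k - 4)^2*(k + 3)*(k + 4)*(k + 2)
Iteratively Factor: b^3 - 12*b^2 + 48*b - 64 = (b - 4)*(b^2 - 8*b + 16) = (b - 4)^2*(b - 4)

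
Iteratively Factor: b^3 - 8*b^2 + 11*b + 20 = (b - 4)*(b^2 - 4*b - 5) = (b - 5)*(b - 4)*(b + 1)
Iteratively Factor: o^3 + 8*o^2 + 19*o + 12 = (o + 3)*(o^2 + 5*o + 4) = (o + 3)*(o + 4)*(o + 1)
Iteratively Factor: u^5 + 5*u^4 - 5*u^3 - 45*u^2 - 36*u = (u + 4)*(u^4 + u^3 - 9*u^2 - 9*u) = u*(u + 4)*(u^3 + u^2 - 9*u - 9) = u*(u + 1)*(u + 4)*(u^2 - 9) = u*(u - 3)*(u + 1)*(u + 4)*(u + 3)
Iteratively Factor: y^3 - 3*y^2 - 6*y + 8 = (y - 4)*(y^2 + y - 2) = (y - 4)*(y + 2)*(y - 1)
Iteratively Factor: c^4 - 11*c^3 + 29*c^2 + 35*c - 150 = (c - 3)*(c^3 - 8*c^2 + 5*c + 50) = (c - 5)*(c - 3)*(c^2 - 3*c - 10) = (c - 5)^2*(c - 3)*(c + 2)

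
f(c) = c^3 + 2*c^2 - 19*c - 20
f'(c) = 3*c^2 + 4*c - 19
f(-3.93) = 24.86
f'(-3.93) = 11.61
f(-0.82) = -3.63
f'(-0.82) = -20.26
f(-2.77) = 26.72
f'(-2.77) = -7.06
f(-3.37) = 28.47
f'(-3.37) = 1.59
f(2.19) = -41.51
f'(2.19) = 4.15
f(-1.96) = 17.39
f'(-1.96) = -15.32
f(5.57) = 109.03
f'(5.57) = 96.35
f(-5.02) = -0.73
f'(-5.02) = 36.52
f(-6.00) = -50.00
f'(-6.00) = 65.00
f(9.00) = 700.00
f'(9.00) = 260.00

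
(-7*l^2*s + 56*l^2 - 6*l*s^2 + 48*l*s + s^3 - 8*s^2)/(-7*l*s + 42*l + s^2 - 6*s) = (l*s - 8*l + s^2 - 8*s)/(s - 6)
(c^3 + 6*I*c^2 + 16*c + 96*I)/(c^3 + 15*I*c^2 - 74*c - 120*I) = (c - 4*I)/(c + 5*I)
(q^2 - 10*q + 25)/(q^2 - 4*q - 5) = (q - 5)/(q + 1)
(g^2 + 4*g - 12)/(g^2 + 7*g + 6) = (g - 2)/(g + 1)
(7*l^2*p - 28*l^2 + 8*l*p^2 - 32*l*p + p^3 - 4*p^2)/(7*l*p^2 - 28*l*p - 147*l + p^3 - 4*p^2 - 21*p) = (l*p - 4*l + p^2 - 4*p)/(p^2 - 4*p - 21)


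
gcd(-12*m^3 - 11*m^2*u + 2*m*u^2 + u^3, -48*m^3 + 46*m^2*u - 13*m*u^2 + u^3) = -3*m + u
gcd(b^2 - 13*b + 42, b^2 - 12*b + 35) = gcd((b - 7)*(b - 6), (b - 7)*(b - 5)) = b - 7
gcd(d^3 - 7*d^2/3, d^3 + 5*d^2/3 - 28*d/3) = d^2 - 7*d/3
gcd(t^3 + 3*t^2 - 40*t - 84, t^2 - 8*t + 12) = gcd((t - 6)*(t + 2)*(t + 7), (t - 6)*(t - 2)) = t - 6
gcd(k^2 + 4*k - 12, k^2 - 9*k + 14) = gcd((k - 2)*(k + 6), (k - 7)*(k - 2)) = k - 2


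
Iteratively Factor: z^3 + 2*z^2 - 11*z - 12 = (z + 1)*(z^2 + z - 12) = (z - 3)*(z + 1)*(z + 4)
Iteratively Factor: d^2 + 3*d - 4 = (d - 1)*(d + 4)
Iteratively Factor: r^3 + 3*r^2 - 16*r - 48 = (r - 4)*(r^2 + 7*r + 12) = (r - 4)*(r + 4)*(r + 3)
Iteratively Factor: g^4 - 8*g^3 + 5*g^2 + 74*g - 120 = (g - 5)*(g^3 - 3*g^2 - 10*g + 24) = (g - 5)*(g - 4)*(g^2 + g - 6) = (g - 5)*(g - 4)*(g + 3)*(g - 2)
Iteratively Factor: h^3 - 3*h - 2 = (h - 2)*(h^2 + 2*h + 1) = (h - 2)*(h + 1)*(h + 1)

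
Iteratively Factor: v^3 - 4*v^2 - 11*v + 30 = (v - 5)*(v^2 + v - 6) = (v - 5)*(v + 3)*(v - 2)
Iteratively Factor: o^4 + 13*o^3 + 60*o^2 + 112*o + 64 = (o + 4)*(o^3 + 9*o^2 + 24*o + 16) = (o + 4)^2*(o^2 + 5*o + 4) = (o + 1)*(o + 4)^2*(o + 4)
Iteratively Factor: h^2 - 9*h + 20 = (h - 5)*(h - 4)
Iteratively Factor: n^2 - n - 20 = (n + 4)*(n - 5)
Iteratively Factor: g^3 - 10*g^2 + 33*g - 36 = (g - 3)*(g^2 - 7*g + 12) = (g - 3)^2*(g - 4)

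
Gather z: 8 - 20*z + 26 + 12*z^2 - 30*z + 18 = 12*z^2 - 50*z + 52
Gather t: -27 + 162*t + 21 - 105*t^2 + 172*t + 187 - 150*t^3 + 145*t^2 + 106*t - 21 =-150*t^3 + 40*t^2 + 440*t + 160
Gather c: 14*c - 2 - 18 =14*c - 20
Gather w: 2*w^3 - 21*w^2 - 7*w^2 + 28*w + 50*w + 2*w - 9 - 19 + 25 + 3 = 2*w^3 - 28*w^2 + 80*w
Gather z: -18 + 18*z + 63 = 18*z + 45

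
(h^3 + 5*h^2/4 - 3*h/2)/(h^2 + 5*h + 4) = h*(4*h^2 + 5*h - 6)/(4*(h^2 + 5*h + 4))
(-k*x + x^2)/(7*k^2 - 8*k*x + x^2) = x/(-7*k + x)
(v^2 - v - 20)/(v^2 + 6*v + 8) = (v - 5)/(v + 2)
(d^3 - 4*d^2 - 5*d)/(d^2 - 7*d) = (d^2 - 4*d - 5)/(d - 7)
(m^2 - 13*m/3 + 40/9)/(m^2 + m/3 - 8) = (m - 5/3)/(m + 3)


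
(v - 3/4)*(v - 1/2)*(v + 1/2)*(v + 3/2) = v^4 + 3*v^3/4 - 11*v^2/8 - 3*v/16 + 9/32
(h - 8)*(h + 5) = h^2 - 3*h - 40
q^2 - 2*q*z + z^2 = (-q + z)^2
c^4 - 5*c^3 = c^3*(c - 5)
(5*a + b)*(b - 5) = 5*a*b - 25*a + b^2 - 5*b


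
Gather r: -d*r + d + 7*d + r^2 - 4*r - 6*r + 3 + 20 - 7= 8*d + r^2 + r*(-d - 10) + 16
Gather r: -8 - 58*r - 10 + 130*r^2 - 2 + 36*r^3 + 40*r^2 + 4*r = 36*r^3 + 170*r^2 - 54*r - 20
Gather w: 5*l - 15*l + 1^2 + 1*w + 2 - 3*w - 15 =-10*l - 2*w - 12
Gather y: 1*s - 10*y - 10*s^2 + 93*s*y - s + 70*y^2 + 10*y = -10*s^2 + 93*s*y + 70*y^2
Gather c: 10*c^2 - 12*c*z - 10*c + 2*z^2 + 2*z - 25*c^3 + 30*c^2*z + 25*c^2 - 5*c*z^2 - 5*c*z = -25*c^3 + c^2*(30*z + 35) + c*(-5*z^2 - 17*z - 10) + 2*z^2 + 2*z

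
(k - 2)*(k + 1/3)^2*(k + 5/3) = k^4 + k^3/3 - 31*k^2/9 - 61*k/27 - 10/27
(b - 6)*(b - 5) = b^2 - 11*b + 30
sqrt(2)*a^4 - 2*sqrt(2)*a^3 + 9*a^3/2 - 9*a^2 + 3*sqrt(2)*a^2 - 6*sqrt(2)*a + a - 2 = (a - 2)*(a + sqrt(2))^2*(sqrt(2)*a + 1/2)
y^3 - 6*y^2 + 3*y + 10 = (y - 5)*(y - 2)*(y + 1)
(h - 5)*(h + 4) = h^2 - h - 20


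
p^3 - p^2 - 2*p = p*(p - 2)*(p + 1)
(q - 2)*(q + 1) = q^2 - q - 2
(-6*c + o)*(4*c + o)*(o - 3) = -24*c^2*o + 72*c^2 - 2*c*o^2 + 6*c*o + o^3 - 3*o^2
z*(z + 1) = z^2 + z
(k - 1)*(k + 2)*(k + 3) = k^3 + 4*k^2 + k - 6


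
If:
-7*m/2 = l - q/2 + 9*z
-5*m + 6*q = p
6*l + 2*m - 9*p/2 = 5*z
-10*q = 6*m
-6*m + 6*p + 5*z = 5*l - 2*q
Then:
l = 0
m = 0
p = 0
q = 0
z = 0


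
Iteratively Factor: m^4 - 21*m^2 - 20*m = (m + 1)*(m^3 - m^2 - 20*m) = m*(m + 1)*(m^2 - m - 20) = m*(m - 5)*(m + 1)*(m + 4)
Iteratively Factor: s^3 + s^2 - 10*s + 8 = (s + 4)*(s^2 - 3*s + 2) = (s - 1)*(s + 4)*(s - 2)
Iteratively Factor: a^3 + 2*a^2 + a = (a)*(a^2 + 2*a + 1) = a*(a + 1)*(a + 1)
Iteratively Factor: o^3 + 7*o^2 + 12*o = (o + 4)*(o^2 + 3*o) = o*(o + 4)*(o + 3)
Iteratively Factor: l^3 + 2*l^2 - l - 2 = (l - 1)*(l^2 + 3*l + 2) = (l - 1)*(l + 1)*(l + 2)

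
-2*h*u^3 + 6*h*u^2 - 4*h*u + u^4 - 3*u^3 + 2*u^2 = u*(-2*h + u)*(u - 2)*(u - 1)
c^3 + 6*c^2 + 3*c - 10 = (c - 1)*(c + 2)*(c + 5)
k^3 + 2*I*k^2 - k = k*(k + I)^2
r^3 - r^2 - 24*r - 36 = (r - 6)*(r + 2)*(r + 3)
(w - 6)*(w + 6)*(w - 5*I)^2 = w^4 - 10*I*w^3 - 61*w^2 + 360*I*w + 900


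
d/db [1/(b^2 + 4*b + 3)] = 2*(-b - 2)/(b^2 + 4*b + 3)^2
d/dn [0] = 0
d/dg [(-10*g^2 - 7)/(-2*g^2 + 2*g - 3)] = 2*(-10*g^2 + 16*g + 7)/(4*g^4 - 8*g^3 + 16*g^2 - 12*g + 9)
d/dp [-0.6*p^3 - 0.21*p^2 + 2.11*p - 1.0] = -1.8*p^2 - 0.42*p + 2.11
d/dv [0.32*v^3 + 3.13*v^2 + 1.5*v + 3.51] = 0.96*v^2 + 6.26*v + 1.5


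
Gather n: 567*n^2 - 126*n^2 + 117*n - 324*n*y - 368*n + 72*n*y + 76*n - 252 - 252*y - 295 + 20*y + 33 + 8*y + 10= 441*n^2 + n*(-252*y - 175) - 224*y - 504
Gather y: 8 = 8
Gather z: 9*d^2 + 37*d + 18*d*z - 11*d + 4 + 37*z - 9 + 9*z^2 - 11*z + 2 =9*d^2 + 26*d + 9*z^2 + z*(18*d + 26) - 3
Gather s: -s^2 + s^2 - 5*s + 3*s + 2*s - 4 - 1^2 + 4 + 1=0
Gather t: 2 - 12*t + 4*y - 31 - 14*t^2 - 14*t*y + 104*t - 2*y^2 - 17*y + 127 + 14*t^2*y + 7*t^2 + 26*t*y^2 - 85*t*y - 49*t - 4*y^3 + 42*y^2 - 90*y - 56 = t^2*(14*y - 7) + t*(26*y^2 - 99*y + 43) - 4*y^3 + 40*y^2 - 103*y + 42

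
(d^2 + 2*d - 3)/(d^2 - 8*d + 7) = (d + 3)/(d - 7)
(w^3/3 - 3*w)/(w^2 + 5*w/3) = (w^2 - 9)/(3*w + 5)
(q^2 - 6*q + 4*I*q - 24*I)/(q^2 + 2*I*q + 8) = (q - 6)/(q - 2*I)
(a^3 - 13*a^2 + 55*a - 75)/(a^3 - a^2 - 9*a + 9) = (a^2 - 10*a + 25)/(a^2 + 2*a - 3)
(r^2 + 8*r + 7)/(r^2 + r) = (r + 7)/r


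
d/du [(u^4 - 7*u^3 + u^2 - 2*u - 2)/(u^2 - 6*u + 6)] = (2*u^5 - 25*u^4 + 108*u^3 - 130*u^2 + 16*u - 24)/(u^4 - 12*u^3 + 48*u^2 - 72*u + 36)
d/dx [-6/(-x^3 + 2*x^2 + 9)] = 6*x*(4 - 3*x)/(-x^3 + 2*x^2 + 9)^2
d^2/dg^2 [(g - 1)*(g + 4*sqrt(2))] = 2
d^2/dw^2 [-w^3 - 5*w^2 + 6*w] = -6*w - 10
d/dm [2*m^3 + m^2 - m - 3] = 6*m^2 + 2*m - 1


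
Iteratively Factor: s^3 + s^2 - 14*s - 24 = (s - 4)*(s^2 + 5*s + 6) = (s - 4)*(s + 3)*(s + 2)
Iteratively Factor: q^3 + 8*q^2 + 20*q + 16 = (q + 4)*(q^2 + 4*q + 4) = (q + 2)*(q + 4)*(q + 2)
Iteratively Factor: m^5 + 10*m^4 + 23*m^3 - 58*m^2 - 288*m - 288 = (m + 2)*(m^4 + 8*m^3 + 7*m^2 - 72*m - 144) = (m + 2)*(m + 3)*(m^3 + 5*m^2 - 8*m - 48) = (m + 2)*(m + 3)*(m + 4)*(m^2 + m - 12) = (m - 3)*(m + 2)*(m + 3)*(m + 4)*(m + 4)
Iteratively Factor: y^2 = (y)*(y)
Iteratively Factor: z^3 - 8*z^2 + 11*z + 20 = (z + 1)*(z^2 - 9*z + 20) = (z - 5)*(z + 1)*(z - 4)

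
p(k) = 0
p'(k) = 0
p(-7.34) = 0.00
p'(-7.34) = 0.00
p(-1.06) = 0.00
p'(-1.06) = 0.00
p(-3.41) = 0.00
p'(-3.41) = 0.00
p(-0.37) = 0.00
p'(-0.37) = 0.00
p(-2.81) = 0.00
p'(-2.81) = 0.00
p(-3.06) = 0.00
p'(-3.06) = 0.00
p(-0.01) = 0.00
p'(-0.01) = 0.00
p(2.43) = 0.00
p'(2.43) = 0.00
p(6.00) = 0.00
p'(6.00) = 0.00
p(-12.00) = 0.00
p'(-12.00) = 0.00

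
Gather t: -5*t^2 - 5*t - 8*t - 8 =-5*t^2 - 13*t - 8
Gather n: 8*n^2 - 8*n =8*n^2 - 8*n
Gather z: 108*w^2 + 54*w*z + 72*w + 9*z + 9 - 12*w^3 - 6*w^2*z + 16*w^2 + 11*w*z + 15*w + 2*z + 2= -12*w^3 + 124*w^2 + 87*w + z*(-6*w^2 + 65*w + 11) + 11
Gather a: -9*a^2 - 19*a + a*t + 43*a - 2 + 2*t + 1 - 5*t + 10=-9*a^2 + a*(t + 24) - 3*t + 9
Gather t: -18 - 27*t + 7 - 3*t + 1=-30*t - 10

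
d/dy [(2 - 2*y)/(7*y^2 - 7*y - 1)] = 2*(7*y^2 - 14*y + 8)/(49*y^4 - 98*y^3 + 35*y^2 + 14*y + 1)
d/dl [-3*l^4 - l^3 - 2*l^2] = l*(-12*l^2 - 3*l - 4)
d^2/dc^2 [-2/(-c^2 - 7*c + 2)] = 4*(-c^2 - 7*c + (2*c + 7)^2 + 2)/(c^2 + 7*c - 2)^3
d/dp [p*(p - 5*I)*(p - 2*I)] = 3*p^2 - 14*I*p - 10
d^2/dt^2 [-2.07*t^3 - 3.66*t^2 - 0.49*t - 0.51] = -12.42*t - 7.32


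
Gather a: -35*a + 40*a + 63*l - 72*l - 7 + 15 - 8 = 5*a - 9*l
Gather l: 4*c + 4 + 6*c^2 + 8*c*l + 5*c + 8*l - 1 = 6*c^2 + 9*c + l*(8*c + 8) + 3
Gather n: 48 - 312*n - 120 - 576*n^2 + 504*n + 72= -576*n^2 + 192*n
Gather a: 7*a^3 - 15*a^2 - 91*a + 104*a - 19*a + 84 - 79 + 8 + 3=7*a^3 - 15*a^2 - 6*a + 16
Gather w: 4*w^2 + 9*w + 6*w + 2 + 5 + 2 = 4*w^2 + 15*w + 9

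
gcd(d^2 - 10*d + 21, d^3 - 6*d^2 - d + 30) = d - 3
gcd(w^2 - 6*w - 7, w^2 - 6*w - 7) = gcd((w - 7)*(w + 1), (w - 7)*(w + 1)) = w^2 - 6*w - 7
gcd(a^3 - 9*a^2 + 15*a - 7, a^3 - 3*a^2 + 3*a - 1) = a^2 - 2*a + 1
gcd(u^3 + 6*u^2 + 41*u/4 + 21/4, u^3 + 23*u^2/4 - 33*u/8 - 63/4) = u + 3/2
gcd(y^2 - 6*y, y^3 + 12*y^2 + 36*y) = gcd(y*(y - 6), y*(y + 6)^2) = y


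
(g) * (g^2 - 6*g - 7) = g^3 - 6*g^2 - 7*g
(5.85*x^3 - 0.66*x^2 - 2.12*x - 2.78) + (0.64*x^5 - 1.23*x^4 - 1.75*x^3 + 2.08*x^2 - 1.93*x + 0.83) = 0.64*x^5 - 1.23*x^4 + 4.1*x^3 + 1.42*x^2 - 4.05*x - 1.95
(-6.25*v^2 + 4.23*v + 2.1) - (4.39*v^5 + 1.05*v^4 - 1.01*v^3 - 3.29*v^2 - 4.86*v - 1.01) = -4.39*v^5 - 1.05*v^4 + 1.01*v^3 - 2.96*v^2 + 9.09*v + 3.11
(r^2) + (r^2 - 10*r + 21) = 2*r^2 - 10*r + 21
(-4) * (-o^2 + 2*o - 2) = 4*o^2 - 8*o + 8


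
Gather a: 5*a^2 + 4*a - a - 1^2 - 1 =5*a^2 + 3*a - 2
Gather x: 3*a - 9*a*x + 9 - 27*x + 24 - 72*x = 3*a + x*(-9*a - 99) + 33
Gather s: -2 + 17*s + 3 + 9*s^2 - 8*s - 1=9*s^2 + 9*s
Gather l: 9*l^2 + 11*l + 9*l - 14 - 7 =9*l^2 + 20*l - 21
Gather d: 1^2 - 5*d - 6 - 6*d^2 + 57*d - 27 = -6*d^2 + 52*d - 32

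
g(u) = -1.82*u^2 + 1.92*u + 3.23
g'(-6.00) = 23.76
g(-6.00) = -73.81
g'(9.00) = -30.84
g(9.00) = -126.91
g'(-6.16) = 24.34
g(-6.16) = -77.66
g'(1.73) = -4.38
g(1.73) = 1.10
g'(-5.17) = 20.74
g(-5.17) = -55.34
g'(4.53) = -14.57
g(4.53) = -25.42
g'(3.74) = -11.69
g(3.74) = -15.05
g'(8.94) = -30.62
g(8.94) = -125.07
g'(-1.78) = 8.40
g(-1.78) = -5.95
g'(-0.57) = 3.99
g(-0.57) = 1.54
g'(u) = 1.92 - 3.64*u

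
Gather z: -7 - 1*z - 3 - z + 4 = -2*z - 6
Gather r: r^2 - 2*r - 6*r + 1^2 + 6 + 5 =r^2 - 8*r + 12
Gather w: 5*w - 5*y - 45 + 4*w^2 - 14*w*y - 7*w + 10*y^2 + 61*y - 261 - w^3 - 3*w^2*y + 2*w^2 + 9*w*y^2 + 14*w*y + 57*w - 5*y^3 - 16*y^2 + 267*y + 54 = -w^3 + w^2*(6 - 3*y) + w*(9*y^2 + 55) - 5*y^3 - 6*y^2 + 323*y - 252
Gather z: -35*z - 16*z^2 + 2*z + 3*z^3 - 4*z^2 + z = 3*z^3 - 20*z^2 - 32*z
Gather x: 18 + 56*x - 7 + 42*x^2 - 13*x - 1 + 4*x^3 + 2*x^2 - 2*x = 4*x^3 + 44*x^2 + 41*x + 10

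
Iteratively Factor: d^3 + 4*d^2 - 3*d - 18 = (d - 2)*(d^2 + 6*d + 9) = (d - 2)*(d + 3)*(d + 3)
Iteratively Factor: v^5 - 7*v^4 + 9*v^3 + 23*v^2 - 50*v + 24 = (v - 4)*(v^4 - 3*v^3 - 3*v^2 + 11*v - 6) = (v - 4)*(v - 1)*(v^3 - 2*v^2 - 5*v + 6) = (v - 4)*(v - 3)*(v - 1)*(v^2 + v - 2) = (v - 4)*(v - 3)*(v - 1)*(v + 2)*(v - 1)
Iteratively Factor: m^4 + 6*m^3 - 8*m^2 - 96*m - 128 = (m - 4)*(m^3 + 10*m^2 + 32*m + 32) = (m - 4)*(m + 4)*(m^2 + 6*m + 8) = (m - 4)*(m + 4)^2*(m + 2)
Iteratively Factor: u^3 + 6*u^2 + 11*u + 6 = (u + 1)*(u^2 + 5*u + 6) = (u + 1)*(u + 2)*(u + 3)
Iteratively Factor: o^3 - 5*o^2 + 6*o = (o - 2)*(o^2 - 3*o) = o*(o - 2)*(o - 3)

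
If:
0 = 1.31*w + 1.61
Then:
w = -1.23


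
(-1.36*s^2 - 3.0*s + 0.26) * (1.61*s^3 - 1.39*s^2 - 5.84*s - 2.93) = -2.1896*s^5 - 2.9396*s^4 + 12.531*s^3 + 21.1434*s^2 + 7.2716*s - 0.7618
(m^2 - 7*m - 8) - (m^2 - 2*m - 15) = 7 - 5*m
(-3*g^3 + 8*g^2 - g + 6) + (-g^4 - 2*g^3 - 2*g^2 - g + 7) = -g^4 - 5*g^3 + 6*g^2 - 2*g + 13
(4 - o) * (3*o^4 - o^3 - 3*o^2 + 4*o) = -3*o^5 + 13*o^4 - o^3 - 16*o^2 + 16*o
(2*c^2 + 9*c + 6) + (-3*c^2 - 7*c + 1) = -c^2 + 2*c + 7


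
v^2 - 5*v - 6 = (v - 6)*(v + 1)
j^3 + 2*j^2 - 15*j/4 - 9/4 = (j - 3/2)*(j + 1/2)*(j + 3)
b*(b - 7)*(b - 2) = b^3 - 9*b^2 + 14*b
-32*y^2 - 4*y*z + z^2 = (-8*y + z)*(4*y + z)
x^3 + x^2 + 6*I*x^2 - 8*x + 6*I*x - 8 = (x + 1)*(x + 2*I)*(x + 4*I)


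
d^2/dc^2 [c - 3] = 0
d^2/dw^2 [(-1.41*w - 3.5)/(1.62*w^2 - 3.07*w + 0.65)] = (-(1.41*w + 3.5)*(3.24*w - 3.07)*(6.48*w - 6.14) + (13.7052*w + 2.6826)*(1.62*w^2 - 3.07*w + 0.65))/(1.62*w^2 - 3.07*w + 0.65)^3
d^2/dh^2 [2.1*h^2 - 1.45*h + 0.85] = 4.20000000000000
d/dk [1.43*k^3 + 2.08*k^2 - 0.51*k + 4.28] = 4.29*k^2 + 4.16*k - 0.51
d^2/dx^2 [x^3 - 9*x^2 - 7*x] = 6*x - 18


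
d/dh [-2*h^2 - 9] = -4*h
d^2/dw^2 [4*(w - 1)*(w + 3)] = 8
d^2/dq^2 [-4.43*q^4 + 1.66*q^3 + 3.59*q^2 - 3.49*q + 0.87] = -53.16*q^2 + 9.96*q + 7.18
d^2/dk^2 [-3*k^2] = -6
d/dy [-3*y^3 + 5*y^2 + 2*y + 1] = -9*y^2 + 10*y + 2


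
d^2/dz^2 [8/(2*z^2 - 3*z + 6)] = 16*(-4*z^2 + 6*z + (4*z - 3)^2 - 12)/(2*z^2 - 3*z + 6)^3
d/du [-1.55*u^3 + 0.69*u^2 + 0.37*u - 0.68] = -4.65*u^2 + 1.38*u + 0.37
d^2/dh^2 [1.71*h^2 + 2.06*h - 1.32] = 3.42000000000000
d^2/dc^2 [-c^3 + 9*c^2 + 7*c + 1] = 18 - 6*c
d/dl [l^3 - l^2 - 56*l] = 3*l^2 - 2*l - 56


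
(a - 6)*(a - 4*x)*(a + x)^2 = a^4 - 2*a^3*x - 6*a^3 - 7*a^2*x^2 + 12*a^2*x - 4*a*x^3 + 42*a*x^2 + 24*x^3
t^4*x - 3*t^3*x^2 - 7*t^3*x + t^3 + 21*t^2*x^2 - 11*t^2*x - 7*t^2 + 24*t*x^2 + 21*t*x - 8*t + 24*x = (t - 8)*(t + 1)*(t - 3*x)*(t*x + 1)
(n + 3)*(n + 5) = n^2 + 8*n + 15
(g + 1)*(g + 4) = g^2 + 5*g + 4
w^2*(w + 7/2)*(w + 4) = w^4 + 15*w^3/2 + 14*w^2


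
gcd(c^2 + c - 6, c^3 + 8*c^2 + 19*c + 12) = c + 3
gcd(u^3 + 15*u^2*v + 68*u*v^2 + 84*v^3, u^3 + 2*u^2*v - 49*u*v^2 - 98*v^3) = u^2 + 9*u*v + 14*v^2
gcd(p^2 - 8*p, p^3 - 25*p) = p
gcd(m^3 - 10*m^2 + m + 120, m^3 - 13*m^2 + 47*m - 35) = m - 5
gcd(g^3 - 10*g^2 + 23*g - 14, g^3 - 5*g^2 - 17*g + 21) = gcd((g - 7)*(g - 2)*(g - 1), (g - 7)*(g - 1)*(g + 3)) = g^2 - 8*g + 7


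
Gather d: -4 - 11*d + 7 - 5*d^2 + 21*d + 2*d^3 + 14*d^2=2*d^3 + 9*d^2 + 10*d + 3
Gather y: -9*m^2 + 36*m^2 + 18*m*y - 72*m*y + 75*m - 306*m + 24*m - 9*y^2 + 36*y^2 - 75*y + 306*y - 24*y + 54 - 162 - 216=27*m^2 - 207*m + 27*y^2 + y*(207 - 54*m) - 324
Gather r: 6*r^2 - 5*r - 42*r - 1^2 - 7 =6*r^2 - 47*r - 8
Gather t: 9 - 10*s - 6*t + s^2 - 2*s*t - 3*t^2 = s^2 - 10*s - 3*t^2 + t*(-2*s - 6) + 9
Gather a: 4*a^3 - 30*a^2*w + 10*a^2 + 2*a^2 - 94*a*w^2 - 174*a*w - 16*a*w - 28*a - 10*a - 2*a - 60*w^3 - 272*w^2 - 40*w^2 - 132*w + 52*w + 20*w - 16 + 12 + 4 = 4*a^3 + a^2*(12 - 30*w) + a*(-94*w^2 - 190*w - 40) - 60*w^3 - 312*w^2 - 60*w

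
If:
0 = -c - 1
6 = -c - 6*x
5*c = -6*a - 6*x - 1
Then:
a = 3/2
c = -1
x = -5/6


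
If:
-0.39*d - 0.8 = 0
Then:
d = -2.05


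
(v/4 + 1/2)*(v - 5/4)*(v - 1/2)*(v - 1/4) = v^4/4 - 47*v^2/64 + 63*v/128 - 5/64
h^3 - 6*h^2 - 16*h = h*(h - 8)*(h + 2)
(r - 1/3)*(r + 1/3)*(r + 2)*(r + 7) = r^4 + 9*r^3 + 125*r^2/9 - r - 14/9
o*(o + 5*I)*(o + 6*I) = o^3 + 11*I*o^2 - 30*o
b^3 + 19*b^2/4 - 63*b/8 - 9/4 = (b - 3/2)*(b + 1/4)*(b + 6)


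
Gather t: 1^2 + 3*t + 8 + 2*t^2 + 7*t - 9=2*t^2 + 10*t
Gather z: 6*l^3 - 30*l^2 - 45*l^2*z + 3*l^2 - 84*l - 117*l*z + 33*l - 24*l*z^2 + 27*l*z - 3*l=6*l^3 - 27*l^2 - 24*l*z^2 - 54*l + z*(-45*l^2 - 90*l)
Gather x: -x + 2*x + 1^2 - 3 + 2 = x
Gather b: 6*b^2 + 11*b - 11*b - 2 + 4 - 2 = 6*b^2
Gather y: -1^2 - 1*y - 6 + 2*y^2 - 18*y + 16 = 2*y^2 - 19*y + 9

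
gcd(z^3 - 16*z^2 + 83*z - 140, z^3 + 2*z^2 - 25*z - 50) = z - 5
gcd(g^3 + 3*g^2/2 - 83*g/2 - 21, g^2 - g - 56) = g + 7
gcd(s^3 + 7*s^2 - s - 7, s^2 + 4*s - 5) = s - 1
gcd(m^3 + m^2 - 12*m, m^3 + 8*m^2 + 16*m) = m^2 + 4*m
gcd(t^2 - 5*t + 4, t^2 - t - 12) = t - 4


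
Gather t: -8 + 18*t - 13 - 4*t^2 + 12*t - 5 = -4*t^2 + 30*t - 26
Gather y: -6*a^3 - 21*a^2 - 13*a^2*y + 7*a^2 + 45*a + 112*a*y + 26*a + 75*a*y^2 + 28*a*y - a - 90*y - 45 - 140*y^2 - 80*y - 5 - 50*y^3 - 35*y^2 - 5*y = -6*a^3 - 14*a^2 + 70*a - 50*y^3 + y^2*(75*a - 175) + y*(-13*a^2 + 140*a - 175) - 50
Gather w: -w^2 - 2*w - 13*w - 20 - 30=-w^2 - 15*w - 50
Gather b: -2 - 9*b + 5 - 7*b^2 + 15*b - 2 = -7*b^2 + 6*b + 1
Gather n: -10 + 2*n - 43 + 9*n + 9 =11*n - 44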